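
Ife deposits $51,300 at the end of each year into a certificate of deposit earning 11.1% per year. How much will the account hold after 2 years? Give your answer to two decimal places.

$108,294.30

FV = PMT · [(1+i)^n − 1] / i = 51300 · 2.111000 = 108,294.3000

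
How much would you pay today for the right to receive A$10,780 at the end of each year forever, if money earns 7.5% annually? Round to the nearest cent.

A$143,733.33

PV = C/r = 10780/0.075 = 143,733.3333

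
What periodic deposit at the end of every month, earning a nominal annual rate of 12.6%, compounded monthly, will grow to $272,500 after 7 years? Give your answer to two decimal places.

With 12 periods per year: i = 0.0105, n = 84.
FV-annuity factor = 133.775572; PMT = 272500 / 133.775572 = 2,036.9937

$2,036.99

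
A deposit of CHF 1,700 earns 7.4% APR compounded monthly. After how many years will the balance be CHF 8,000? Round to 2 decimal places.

Periodic rate i = 0.074/12 = 0.00616667.
(1+i)^n = 8000/1700 = 4.70588, so n = ln 4.70588 / ln 1.00617 = 251.9325 months
= 251.9325/12 years

20.99 years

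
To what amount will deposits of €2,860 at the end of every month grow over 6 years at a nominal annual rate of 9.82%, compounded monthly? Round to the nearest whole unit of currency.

Periodic rate i = 0.0982/12 = 0.00818333; n = 6 × 12 = 72 periods.
FV = 2860 × [(1+0.00818333)^72 − 1] / 0.00818333 = 2860 × 97.543252 = 278,973.7012

€278,974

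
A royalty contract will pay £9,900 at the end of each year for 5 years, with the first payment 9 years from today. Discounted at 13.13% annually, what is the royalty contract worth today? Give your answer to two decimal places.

£12,937.12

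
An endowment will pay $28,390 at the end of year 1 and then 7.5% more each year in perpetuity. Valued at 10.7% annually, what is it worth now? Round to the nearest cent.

$887,187.50

PV = PMT / (i − g) = 28390 / (0.107 − 0.075) = 28390 / 0.032000 = 887,187.5000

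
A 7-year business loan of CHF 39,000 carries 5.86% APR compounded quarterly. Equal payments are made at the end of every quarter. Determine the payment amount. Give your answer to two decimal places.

CHF 1,708.05

Periodic rate i = 0.0586/4 = 0.01465; n = 7 × 4 = 28 periods.
PMT = 39000 / ( [1 − (1+0.01465)^(−28)] / 0.01465 ) = 39000 / 22.833113 = 1,708.0457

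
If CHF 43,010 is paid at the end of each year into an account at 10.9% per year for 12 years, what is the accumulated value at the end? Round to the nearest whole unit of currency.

FV = PMT · [(1+i)^n − 1] / i = 43010 · 22.576297 = 971,006.5247

CHF 971,007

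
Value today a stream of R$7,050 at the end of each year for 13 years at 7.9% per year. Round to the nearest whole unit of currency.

PV = PMT · [1 − (1+i)^(−n)] / i = 7050 · 7.947434 = 56,029.4075

R$56,029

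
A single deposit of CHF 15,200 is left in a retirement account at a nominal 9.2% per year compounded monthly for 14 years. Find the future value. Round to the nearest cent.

With 12 periods per year: i = 0.00766667, n = 168.
15,200 × (1+0.00766667)^168 = 15,200 × 3.607762 = 54,837.9891

CHF 54,837.99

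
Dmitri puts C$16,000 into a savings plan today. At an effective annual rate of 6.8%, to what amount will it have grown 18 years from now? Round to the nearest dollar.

C$52,288

FV = PV·(1+i)^n = 16,000 × 3.268004 = 52,288.0603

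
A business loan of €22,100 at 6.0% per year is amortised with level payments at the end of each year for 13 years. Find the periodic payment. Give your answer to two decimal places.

€2,496.42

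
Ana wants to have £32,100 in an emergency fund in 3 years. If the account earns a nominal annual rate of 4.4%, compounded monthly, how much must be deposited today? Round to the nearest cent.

£28,137.34

i = 0.044/12 = 0.00366667 per month; n = 3·12 = 36.
Discount factor = (1+0.00366667)^(−36) = 0.876553; PV = 32,100 × 0.876553 = 28,137.3378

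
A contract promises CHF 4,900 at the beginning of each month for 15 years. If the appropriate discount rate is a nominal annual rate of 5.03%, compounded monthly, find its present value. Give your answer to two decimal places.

CHF 621,000.07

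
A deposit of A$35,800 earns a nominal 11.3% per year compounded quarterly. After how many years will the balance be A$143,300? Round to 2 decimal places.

Periodic rate i = 0.113/4 = 0.02825.
(1+i)^n = 143300/35800 = 4.00279, so n = ln 4.00279 / ln 1.02825 = 49.7874 quarters
= 49.7874/4 years

12.45 years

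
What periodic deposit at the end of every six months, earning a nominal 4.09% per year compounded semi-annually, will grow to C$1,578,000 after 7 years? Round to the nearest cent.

C$98,488.98

Periodic rate i = 0.0409/2 = 0.02045; n = 7 × 2 = 14 periods.
FV-annuity factor = 16.022098; PMT = 1.578e+06 / 16.022098 = 98,488.9767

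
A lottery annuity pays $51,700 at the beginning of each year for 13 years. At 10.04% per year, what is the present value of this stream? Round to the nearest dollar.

$403,279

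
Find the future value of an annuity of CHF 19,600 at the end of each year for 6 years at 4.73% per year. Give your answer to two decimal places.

CHF 132,414.92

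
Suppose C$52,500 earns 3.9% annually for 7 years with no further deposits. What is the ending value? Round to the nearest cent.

FV = 52,500 × (1 + 0.039)^7 = 68,622.7529

C$68,622.75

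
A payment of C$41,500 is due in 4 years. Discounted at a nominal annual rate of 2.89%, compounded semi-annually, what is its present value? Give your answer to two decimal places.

C$37,000.10

Periodic rate i = 0.0289/2 = 0.01445; n = 4 × 2 = 8 periods.
Discount factor = (1+0.01445)^(−8) = 0.891569; PV = 41,500 × 0.891569 = 37,000.1023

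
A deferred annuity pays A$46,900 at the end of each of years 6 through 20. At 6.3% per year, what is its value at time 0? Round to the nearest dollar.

A$329,122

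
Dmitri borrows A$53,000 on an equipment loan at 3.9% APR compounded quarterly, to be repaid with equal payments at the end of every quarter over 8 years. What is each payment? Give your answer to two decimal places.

i = 0.039/4 = 0.00975 per quarter; n = 8·4 = 32.
Annuity-PV factor = 27.375536; PMT = 53000 / 27.375536 = 1,936.0352

A$1,936.04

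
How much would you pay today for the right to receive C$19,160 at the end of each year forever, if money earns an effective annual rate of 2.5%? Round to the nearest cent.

PV = C/r = 19160/0.025 = 766,400.0000

C$766,400.00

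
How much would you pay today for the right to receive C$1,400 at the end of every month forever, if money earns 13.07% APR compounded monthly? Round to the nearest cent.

Periodic rate i = 0.1307/12 = 0.0108917.
PV = C/r = 1400/0.0108917 = 128,538.6381

C$128,538.64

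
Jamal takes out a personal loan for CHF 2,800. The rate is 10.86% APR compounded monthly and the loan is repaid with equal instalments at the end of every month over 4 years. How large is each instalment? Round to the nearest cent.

With 12 periods per year: i = 0.00905, n = 48.
Annuity-PV factor = 38.793390; PMT = 2800 / 38.793390 = 72.1772

CHF 72.18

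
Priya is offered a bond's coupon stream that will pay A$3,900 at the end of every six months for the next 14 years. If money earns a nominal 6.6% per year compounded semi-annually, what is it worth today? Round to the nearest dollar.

Periodic rate i = 0.066/2 = 0.033; n = 14 × 2 = 28 periods.
PV = 3900 × [1 − (1+0.033)^(−28)] / 0.033 = 3900 × 18.094116 = 70,567.0511

A$70,567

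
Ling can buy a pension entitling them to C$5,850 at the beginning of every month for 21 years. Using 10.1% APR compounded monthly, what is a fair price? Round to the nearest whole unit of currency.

C$616,104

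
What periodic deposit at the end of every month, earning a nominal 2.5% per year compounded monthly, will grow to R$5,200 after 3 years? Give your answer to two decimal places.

With 12 periods per year: i = 0.00208333, n = 36.
FV-annuity factor = 37.344029; PMT = 5200 / 37.344029 = 139.2458

R$139.25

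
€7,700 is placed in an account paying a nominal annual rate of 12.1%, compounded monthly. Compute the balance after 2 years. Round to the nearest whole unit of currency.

i = 0.121/12 = 0.0100833 per month; n = 2·12 = 24.
FV = 7,700 × (1 + 0.0100833)^24 = 9,796.3355

€9,796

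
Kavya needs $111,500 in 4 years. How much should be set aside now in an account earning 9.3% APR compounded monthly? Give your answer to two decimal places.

Periodic rate i = 0.093/12 = 0.00775; n = 4 × 12 = 48 periods.
Discount factor = (1+0.00775)^(−48) = 0.690344; PV = 111,500 × 0.690344 = 76,973.3060

$76,973.31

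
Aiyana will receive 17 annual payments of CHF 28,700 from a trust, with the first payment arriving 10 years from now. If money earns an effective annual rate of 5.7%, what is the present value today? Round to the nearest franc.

CHF 186,586

Value one period before first payment (t=9): 28700 × [1 − (1+0.057)^(−17)] / 0.057 = 28700 × 10.707099 = 307,293.7484
Discount back 9 years: 307,293.7484 × (1+0.057)^(−9) = 307,293.7484 × 0.607191 = 186,585.9075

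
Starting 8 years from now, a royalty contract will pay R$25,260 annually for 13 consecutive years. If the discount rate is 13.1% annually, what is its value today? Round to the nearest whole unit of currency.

R$65,016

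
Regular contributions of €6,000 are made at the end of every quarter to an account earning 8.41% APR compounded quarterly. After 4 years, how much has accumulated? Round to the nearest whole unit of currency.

€112,730

i = 0.0841/4 = 0.021025 per quarter; n = 4·4 = 16.
FV = 6000 × [(1+0.021025)^16 − 1] / 0.021025 = 6000 × 18.788351 = 112,730.1066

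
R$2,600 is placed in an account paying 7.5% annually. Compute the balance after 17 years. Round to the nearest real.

R$8,890

FV = PV·(1+i)^n = 2,600 × 3.419353 = 8,890.3169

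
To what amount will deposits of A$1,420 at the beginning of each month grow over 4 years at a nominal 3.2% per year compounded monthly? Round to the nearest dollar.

A$72,805

i = 0.032/12 = 0.00266667 per month; n = 4·12 = 48.
FV = PMT · [(1+i)^n − 1] / i × (1+i) = 1420 · 51.271131 = 72,805.0064
(annuity-due: payments at period start, so ×(1+i).)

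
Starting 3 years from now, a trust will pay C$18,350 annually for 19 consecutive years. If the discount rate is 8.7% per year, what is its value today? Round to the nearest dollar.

C$141,924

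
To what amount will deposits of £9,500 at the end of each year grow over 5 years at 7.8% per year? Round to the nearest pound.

£55,511

FV = PMT · [(1+i)^n − 1] / i = 9500 · 5.843250 = 55,510.8729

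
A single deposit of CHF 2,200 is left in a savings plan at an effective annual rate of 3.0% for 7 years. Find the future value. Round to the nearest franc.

CHF 2,706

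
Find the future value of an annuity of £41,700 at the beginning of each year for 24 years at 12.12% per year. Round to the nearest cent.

£5,621,974.14

FV = PMT · [(1+i)^n − 1] / i × (1+i) = 41700 · 134.819524 = 5,621,974.1357
Payments are at the start of each period, so multiply by (1+i).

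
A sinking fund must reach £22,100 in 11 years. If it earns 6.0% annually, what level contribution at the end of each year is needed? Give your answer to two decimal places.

PMT = 22100 / ( [(1+0.06)^11 − 1] / 0.06 ) = 22100 / 14.971643 = 1,476.1239

£1,476.12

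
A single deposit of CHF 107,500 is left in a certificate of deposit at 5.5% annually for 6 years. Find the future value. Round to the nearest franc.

CHF 148,226

FV = 107,500 × (1 + 0.055)^6 = 148,225.6017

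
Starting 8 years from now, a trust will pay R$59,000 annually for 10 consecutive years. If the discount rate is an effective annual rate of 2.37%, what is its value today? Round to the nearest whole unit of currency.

PV at t=7 (ordinary 10-year annuity): 59000 × a(10|0.0237) = 59000 × 8.811150 = 519,857.8388
Discount back 7 years: 519,857.8388 × (1+0.0237)^(−7) = 519,857.8388 × 0.848772 = 441,240.8108

R$441,241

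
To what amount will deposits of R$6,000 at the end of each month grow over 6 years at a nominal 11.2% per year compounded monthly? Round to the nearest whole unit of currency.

i = 0.112/12 = 0.00933333 per month; n = 6·12 = 72.
FV = PMT · [(1+i)^n − 1] / i = 6000 · 102.006042 = 612,036.2525

R$612,036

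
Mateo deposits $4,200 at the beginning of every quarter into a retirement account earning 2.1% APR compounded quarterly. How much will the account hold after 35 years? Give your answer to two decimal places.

$869,723.16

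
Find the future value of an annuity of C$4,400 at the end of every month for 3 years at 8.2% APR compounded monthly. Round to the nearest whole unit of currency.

C$178,895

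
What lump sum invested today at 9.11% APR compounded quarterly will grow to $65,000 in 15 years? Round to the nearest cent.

$16,830.89

With 4 periods per year: i = 0.022775, n = 60.
Discount factor = (1+0.022775)^(−60) = 0.258937; PV = 65,000 × 0.258937 = 16,830.8916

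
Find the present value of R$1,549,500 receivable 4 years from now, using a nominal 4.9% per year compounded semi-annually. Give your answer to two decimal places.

R$1,276,720.64

i = 0.049/2 = 0.0245 per half-year; n = 4·2 = 8.
Discount factor = (1+0.0245)^(−8) = 0.823957; PV = 1,549,500 × 0.823957 = 1,276,720.6378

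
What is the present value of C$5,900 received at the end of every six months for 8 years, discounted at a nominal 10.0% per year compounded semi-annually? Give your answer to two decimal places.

C$63,942.84

i = 0.1/2 = 0.05 per half-year; n = 8·2 = 16.
Annuity factor a(16|0.05) = 10.837770; PV = 5900 × 10.837770 = 63,942.8404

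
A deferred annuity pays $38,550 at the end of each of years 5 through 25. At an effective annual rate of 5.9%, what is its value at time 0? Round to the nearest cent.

Value one period before first payment (t=4): 38550 × [1 − (1+0.059)^(−21)] / 0.059 = 38550 × 11.863662 = 457,344.1813
Discount back 4 years: 457,344.1813 × (1+0.059)^(−4) = 457,344.1813 × 0.795090 = 363,629.6748

$363,629.67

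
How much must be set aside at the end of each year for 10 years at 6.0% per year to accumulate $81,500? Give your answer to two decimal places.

$6,183.24

FV-annuity factor = 13.180795; PMT = 81500 / 13.180795 = 6,183.2386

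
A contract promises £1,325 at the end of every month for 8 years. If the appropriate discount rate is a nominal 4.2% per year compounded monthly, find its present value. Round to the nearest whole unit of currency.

Periodic rate i = 0.042/12 = 0.0035; n = 8 × 12 = 96 periods.
PV = PMT · [1 − (1+i)^(−n)] / i = 1325 · 81.416443 = 107,876.7871

£107,877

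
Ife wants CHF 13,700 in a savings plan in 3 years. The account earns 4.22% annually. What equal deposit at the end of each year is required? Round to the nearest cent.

PMT = 13700 / ( [(1+0.0422)^3 − 1] / 0.0422 ) = 13700 / 3.128381 = 4,379.2622

CHF 4,379.26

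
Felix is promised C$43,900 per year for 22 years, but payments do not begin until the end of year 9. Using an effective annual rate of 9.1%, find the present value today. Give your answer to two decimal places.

PV at t=8 (ordinary 22-year annuity): 43900 × a(22|0.091) = 43900 × 9.371623 = 411,414.2691
Discount back 8 years: 411,414.2691 × (1+0.091)^(−8) = 411,414.2691 × 0.498198 = 204,965.7734

C$204,965.77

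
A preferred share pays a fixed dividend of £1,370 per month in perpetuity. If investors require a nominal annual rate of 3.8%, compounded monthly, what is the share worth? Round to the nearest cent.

Periodic rate i = 0.038/12 = 0.00316667.
PV = C/r = 1370/0.00316667 = 432,631.5789

£432,631.58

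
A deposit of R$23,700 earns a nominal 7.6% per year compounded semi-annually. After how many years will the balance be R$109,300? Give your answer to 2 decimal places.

Periodic rate i = 0.076/2 = 0.038.
n = ln(109300/23700) / ln(1+0.038) = ln(4.61181) / 0.037296 = 40.9864 half-years
= 40.9864/2 years

20.49 years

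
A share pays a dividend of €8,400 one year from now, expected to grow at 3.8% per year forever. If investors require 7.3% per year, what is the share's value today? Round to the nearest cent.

PV = D₁/(r − g) = 8400/(0.073 − 0.038) = 240,000.0000

€240,000.00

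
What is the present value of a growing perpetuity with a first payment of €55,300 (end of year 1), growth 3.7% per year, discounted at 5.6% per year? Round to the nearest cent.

PV = D₁/(r − g) = 55300/(0.056 − 0.037) = 2,910,526.3158

€2,910,526.32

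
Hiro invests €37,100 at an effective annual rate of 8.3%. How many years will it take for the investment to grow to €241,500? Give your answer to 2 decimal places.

(1+i)^n = 241500/37100 = 6.50943, so n = ln 6.50943 / ln 1.083 = 23.4935 years

23.49 years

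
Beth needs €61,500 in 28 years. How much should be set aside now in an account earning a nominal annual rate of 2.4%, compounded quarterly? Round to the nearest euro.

With 4 periods per year: i = 0.006, n = 112.
PV = FV·(1+i)^(−n) = 61,500 × 0.511713 = 31,470.3284

€31,470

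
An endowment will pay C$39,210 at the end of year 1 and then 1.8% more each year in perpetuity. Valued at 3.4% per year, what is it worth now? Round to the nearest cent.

PV = D₁/(r − g) = 39210/(0.034 − 0.018) = 2,450,625.0000

C$2,450,625.00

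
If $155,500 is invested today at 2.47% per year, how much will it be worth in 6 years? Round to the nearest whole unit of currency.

FV = 155,500 × (1 + 0.0247)^6 = 180,015.8770

$180,016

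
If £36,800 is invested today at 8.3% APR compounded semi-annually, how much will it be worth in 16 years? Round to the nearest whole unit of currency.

£135,190

i = 0.083/2 = 0.0415 per half-year; n = 16·2 = 32.
FV = 36,800 × (1 + 0.0415)^32 = 135,190.0086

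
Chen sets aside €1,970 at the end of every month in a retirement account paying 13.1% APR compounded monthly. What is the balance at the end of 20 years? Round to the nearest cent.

€2,263,320.15

With 12 periods per year: i = 0.0109167, n = 240.
FV = 1970 × [(1+0.0109167)^240 − 1] / 0.0109167 = 1970 × 1148.893476 = 2,263,320.1486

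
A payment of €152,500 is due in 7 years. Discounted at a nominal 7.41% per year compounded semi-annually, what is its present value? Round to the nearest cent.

i = 0.0741/2 = 0.03705 per half-year; n = 7·2 = 14.
PV = 152,500 / (1 + 0.03705)^14 = 152,500 / 1.664163 = 91,637.6835

€91,637.68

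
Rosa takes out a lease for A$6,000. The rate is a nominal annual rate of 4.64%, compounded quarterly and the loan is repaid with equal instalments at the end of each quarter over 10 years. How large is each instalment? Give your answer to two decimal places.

Periodic rate i = 0.0464/4 = 0.0116; n = 10 × 4 = 40 periods.
PMT = 6000 / ( [1 − (1+0.0116)^(−40)] / 0.0116 ) = 6000 / 31.858194 = 188.3346

A$188.33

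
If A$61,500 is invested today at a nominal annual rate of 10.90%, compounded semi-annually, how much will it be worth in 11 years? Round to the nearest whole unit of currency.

i = 0.109/2 = 0.0545 per half-year; n = 11·2 = 22.
FV = 61,500 × (1 + 0.0545)^22 = 197,651.4321

A$197,651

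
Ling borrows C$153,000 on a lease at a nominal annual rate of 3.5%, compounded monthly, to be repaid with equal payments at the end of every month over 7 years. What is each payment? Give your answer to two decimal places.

C$2,056.30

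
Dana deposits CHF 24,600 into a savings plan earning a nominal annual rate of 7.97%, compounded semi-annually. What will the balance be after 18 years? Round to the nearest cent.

CHF 100,433.86

With 2 periods per year: i = 0.03985, n = 36.
24,600 × (1+0.03985)^36 = 24,600 × 4.082677 = 100,433.8633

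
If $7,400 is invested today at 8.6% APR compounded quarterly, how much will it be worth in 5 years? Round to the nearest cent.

$11,323.98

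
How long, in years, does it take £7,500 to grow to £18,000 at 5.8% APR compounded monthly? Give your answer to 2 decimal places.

15.13 years

Periodic rate i = 0.058/12 = 0.00483333.
(1+i)^n = 18000/7500 = 2.40000, so n = ln 2.40000 / ln 1.00483 = 181.5688 months
= 181.5688/12 years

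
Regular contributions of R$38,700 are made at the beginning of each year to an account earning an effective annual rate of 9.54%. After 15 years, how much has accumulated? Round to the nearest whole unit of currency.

R$1,298,756

FV = PMT · [(1+i)^n − 1] / i × (1+i) = 38700 · 33.559586 = 1,298,755.9699
(annuity-due: payments at period start, so ×(1+i).)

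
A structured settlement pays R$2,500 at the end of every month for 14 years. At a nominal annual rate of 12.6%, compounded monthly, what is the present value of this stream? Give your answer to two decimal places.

R$196,918.75

Periodic rate i = 0.126/12 = 0.0105; n = 14 × 12 = 168 periods.
Annuity factor a(168|0.0105) = 78.767500; PV = 2500 × 78.767500 = 196,918.7493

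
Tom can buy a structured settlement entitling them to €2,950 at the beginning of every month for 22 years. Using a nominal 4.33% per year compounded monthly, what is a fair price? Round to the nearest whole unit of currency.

€503,461

i = 0.0433/12 = 0.00360833 per month; n = 22·12 = 264.
PV = 2950 × [1 − (1+0.00360833)^(−264)] / 0.00360833 × (1+i) = 2950 × 170.664763 = 503,461.0499
(annuity-due: payments at period start, so ×(1+i).)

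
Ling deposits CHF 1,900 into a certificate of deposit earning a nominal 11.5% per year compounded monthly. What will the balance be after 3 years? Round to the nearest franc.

Periodic rate i = 0.115/12 = 0.00958333; n = 3 × 12 = 36 periods.
1,900 × (1+0.00958333)^36 = 1,900 × 1.409672 = 2,678.3776

CHF 2,678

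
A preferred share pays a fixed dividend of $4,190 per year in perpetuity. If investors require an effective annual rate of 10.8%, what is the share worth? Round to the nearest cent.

$38,796.30

PV = C/r = 4190/0.108 = 38,796.2963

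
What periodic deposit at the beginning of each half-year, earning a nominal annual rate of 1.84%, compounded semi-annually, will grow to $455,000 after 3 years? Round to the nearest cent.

$73,432.22

Periodic rate i = 0.0184/2 = 0.0092; n = 3 × 2 = 6 periods.
FV-annuity factor × (1+i) = 6.196190; PMT = 455000 / 6.196190 = 73,432.2244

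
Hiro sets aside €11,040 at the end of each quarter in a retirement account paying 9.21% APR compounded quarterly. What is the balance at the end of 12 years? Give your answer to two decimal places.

€950,433.08

Periodic rate i = 0.0921/4 = 0.023025; n = 12 × 4 = 48 periods.
FV = PMT · [(1+i)^n − 1] / i = 11040 · 86.089953 = 950,433.0804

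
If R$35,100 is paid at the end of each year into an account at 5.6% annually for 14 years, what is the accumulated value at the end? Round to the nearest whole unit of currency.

R$717,260

Accumulation factor s(14|0.056) = 20.434749; FV = 35100 × 20.434749 = 717,259.7024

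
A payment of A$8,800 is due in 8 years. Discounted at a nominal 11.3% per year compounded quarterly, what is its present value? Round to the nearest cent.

i = 0.113/4 = 0.02825 per quarter; n = 8·4 = 32.
Discount factor = (1+0.02825)^(−32) = 0.410054; PV = 8,800 × 0.410054 = 3,608.4749

A$3,608.47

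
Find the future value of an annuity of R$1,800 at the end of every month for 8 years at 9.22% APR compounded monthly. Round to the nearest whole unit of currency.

With 12 periods per year: i = 0.00768333, n = 96.
Accumulation factor s(96|0.00768333) = 141.217997; FV = 1800 × 141.217997 = 254,192.3943

R$254,192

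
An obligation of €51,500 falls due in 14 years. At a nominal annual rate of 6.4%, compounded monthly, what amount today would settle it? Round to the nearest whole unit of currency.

€21,072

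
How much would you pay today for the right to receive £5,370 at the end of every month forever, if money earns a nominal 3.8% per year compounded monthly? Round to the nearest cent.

£1,695,789.47

Periodic rate i = 0.038/12 = 0.00316667.
PV = PMT / i = 5370 / 0.00316667 = 1,695,789.4737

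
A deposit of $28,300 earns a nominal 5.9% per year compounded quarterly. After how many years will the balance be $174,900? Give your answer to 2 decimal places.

Periodic rate i = 0.059/4 = 0.01475.
(1+i)^n = 174900/28300 = 6.18021, so n = ln 6.18021 / ln 1.01475 = 124.3900 quarters
= 124.3900/4 years

31.10 years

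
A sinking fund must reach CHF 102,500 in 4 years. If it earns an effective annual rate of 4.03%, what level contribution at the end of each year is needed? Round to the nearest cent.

CHF 24,126.95

PMT = 102500 / ( [(1+0.0403)^4 − 1] / 0.0403 ) = 102500 / 4.248362 = 24,126.9469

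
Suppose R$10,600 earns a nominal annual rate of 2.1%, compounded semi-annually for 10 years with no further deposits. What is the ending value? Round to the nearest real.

R$13,063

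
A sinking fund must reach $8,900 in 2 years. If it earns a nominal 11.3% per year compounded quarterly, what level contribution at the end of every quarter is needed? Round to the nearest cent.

i = 0.113/4 = 0.02825 per quarter; n = 2·4 = 8.
PMT = 8900 / ( [(1+0.02825)^8 − 1] / 0.02825 ) = 8900 / 8.837306 = 1,007.0943

$1,007.09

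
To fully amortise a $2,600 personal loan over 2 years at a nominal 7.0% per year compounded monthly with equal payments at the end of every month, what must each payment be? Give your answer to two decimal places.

Periodic rate i = 0.07/12 = 0.00583333; n = 2 × 12 = 24 periods.
Annuity-PV factor = 22.335099; PMT = 2600 / 22.335099 = 116.4087

$116.41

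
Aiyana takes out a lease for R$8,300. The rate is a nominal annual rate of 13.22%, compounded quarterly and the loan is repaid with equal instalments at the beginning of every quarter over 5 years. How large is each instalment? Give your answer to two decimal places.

i = 0.1322/4 = 0.03305 per quarter; n = 5·4 = 20.
PMT = 8300 / ( [1 − (1+0.03305)^(−20)] / 0.03305 × (1+i) ) = 8300 / 14.944592 = 555.3849

R$555.38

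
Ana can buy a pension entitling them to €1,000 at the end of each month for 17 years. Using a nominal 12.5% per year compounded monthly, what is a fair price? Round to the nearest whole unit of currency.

With 12 periods per year: i = 0.0104167, n = 204.
PV = PMT · [1 − (1+i)^(−n)] / i = 1000 · 84.407717 = 84,407.7168

€84,408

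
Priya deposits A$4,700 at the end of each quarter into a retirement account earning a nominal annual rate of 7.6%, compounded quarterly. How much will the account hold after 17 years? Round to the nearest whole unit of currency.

A$642,219

i = 0.076/4 = 0.019 per quarter; n = 17·4 = 68.
FV = PMT · [(1+i)^n − 1] / i = 4700 · 136.642400 = 642,219.2789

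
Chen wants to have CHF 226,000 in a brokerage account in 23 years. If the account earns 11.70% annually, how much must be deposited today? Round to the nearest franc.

CHF 17,737

PV = FV·(1+i)^(−n) = 226,000 × 0.078483 = 17,737.2161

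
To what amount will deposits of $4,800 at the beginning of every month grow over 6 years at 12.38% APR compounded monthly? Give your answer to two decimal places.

With 12 periods per year: i = 0.0103167, n = 72.
Accumulation factor s(72|0.0103167) × (1+i) = 107.119276; FV = 4800 × 107.119276 = 514,172.5262
(Beginning-of-period payments → annuity-due factor ×(1+i).)

$514,172.53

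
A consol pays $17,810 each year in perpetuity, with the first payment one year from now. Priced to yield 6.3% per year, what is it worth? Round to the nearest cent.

PV = C/r = 17810/0.063 = 282,698.4127

$282,698.41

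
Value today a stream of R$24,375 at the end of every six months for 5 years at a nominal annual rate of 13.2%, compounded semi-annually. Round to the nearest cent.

R$174,410.64

With 2 periods per year: i = 0.066, n = 10.
PV = 24375 × [1 − (1+0.066)^(−10)] / 0.066 = 24375 × 7.155308 = 174,410.6410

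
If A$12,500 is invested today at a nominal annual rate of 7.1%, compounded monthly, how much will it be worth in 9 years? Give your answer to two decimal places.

A$23,637.77

With 12 periods per year: i = 0.00591667, n = 108.
FV = PV·(1+i)^n = 12,500 × 1.891021 = 23,637.7661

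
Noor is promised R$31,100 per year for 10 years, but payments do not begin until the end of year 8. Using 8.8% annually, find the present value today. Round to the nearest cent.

R$111,575.08

PV at t=7 (ordinary 10-year annuity): 31100 × a(10|0.088) = 31100 × 6.474543 = 201,358.2721
Discount back 7 years: 201,358.2721 × (1+0.088)^(−7) = 201,358.2721 × 0.554112 = 111,575.0803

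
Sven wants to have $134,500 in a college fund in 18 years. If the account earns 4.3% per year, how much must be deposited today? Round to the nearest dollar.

$63,038

Discount factor = (1+0.043)^(−18) = 0.468687; PV = 134,500 × 0.468687 = 63,038.3348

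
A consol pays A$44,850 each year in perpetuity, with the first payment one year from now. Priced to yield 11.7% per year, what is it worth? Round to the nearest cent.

A$383,333.33

PV = C/r = 44850/0.117 = 383,333.3333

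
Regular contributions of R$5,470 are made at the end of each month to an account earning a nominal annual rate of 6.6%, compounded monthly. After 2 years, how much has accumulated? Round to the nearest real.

R$139,928

i = 0.066/12 = 0.0055 per month; n = 2·12 = 24.
Accumulation factor s(24|0.0055) = 25.581033; FV = 5470 × 25.581033 = 139,928.2531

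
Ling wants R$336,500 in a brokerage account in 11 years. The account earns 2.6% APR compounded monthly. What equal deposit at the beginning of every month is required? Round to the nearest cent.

R$2,200.03

i = 0.026/12 = 0.00216667 per month; n = 11·12 = 132.
PMT = 336500 / ( [(1+0.00216667)^132 − 1] / 0.00216667 × (1+i) ) = 336500 / 152.952541 = 2,200.0288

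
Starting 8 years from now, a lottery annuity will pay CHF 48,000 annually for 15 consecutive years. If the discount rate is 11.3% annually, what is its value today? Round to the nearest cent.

CHF 160,472.32

Value one period before first payment (t=7): 48000 × [1 − (1+0.113)^(−15)] / 0.113 = 48000 × 7.073348 = 339,520.7241
PV₀ = 339,520.7241 / (1+0.113)^7 = 339,520.7241 / 2.115759 = 160,472.3225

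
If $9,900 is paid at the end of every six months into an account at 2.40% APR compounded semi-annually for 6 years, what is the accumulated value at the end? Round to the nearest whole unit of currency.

With 2 periods per year: i = 0.012, n = 12.
Accumulation factor s(12|0.012) = 12.824552; FV = 9900 × 12.824552 = 126,963.0650

$126,963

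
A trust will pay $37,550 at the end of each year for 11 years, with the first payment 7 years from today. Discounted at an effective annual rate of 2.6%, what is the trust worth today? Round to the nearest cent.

$304,553.77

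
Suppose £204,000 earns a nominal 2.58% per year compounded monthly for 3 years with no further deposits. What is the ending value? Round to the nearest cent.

£220,398.42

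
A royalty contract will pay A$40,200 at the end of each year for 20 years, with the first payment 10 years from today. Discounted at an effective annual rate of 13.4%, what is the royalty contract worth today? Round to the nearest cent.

PV at t=9 (ordinary 20-year annuity): 40200 × a(20|0.134) = 40200 × 6.859247 = 275,741.7111
Discount back 9 years: 275,741.7111 × (1+0.134)^(−9) = 275,741.7111 × 0.322465 = 88,917.0356

A$88,917.04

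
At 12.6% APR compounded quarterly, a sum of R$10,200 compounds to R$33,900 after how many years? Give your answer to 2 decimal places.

9.68 years

Periodic rate i = 0.126/4 = 0.0315.
n = ln(33900/10200) / ln(1+0.0315) = ln(3.32353) / 0.031014 = 38.7253 quarters
= 38.7253/4 years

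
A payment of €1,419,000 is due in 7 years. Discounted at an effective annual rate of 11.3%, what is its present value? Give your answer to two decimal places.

€670,681.37

Discount factor = (1+0.113)^(−7) = 0.472644; PV = 1,419,000 × 0.472644 = 670,681.3736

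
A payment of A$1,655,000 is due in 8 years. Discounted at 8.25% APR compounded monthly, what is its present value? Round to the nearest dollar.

i = 0.0825/12 = 0.006875 per month; n = 8·12 = 96.
PV = FV·(1+i)^(−n) = 1,655,000 × 0.518020 = 857,322.9562

A$857,323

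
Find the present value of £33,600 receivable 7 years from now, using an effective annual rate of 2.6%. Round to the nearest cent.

£28,074.22

Discount factor = (1+0.026)^(−7) = 0.835542; PV = 33,600 × 0.835542 = 28,074.2234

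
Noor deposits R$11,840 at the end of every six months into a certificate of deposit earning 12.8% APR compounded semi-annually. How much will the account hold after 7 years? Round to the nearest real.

Periodic rate i = 0.128/2 = 0.064; n = 7 × 2 = 14 periods.
Accumulation factor s(14|0.064) = 21.614412; FV = 11840 × 21.614412 = 255,914.6406

R$255,915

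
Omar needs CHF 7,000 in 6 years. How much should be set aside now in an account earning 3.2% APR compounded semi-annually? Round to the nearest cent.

CHF 5,785.93

With 2 periods per year: i = 0.016, n = 12.
PV = 7,000 / (1 + 0.016)^12 = 7,000 / 1.209830 = 5,785.9349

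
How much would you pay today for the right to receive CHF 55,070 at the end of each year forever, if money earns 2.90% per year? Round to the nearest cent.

CHF 1,898,965.52

PV = PMT / i = 55070 / 0.029 = 1,898,965.5172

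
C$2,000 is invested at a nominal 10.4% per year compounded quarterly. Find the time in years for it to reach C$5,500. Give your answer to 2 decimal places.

9.85 years

Periodic rate i = 0.104/4 = 0.026.
n = ln(5500/2000) / ln(1+0.026) = ln(2.75000) / 0.025668 = 39.4114 quarters
= 39.4114/4 years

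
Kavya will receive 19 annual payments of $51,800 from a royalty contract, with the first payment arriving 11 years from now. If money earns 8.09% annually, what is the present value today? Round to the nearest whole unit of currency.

$227,040

Value one period before first payment (t=10): 51800 × [1 − (1+0.0809)^(−19)] / 0.0809 = 51800 × 9.541734 = 494,261.8431
Discount back 10 years: 494,261.8431 × (1+0.0809)^(−10) = 494,261.8431 × 0.459351 = 227,039.7584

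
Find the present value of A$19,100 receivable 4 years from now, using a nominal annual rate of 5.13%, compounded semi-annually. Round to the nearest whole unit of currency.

A$15,597

i = 0.0513/2 = 0.02565 per half-year; n = 4·2 = 8.
Discount factor = (1+0.02565)^(−8) = 0.816595; PV = 19,100 × 0.816595 = 15,596.9576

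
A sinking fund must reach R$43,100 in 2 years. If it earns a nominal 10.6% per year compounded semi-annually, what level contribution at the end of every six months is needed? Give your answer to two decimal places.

With 2 periods per year: i = 0.053, n = 4.
FV-annuity factor = 4.329385; PMT = 43100 / 4.329385 = 9,955.2249

R$9,955.22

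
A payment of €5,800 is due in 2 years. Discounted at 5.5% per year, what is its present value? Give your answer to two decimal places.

PV = FV·(1+i)^(−n) = 5,800 × 0.898452 = 5,211.0240

€5,211.02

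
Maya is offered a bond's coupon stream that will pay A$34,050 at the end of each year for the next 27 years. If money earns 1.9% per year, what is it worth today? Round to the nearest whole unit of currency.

A$714,002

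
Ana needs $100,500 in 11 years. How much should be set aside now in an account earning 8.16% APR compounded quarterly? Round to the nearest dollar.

i = 0.0816/4 = 0.0204 per quarter; n = 11·4 = 44.
Discount factor = (1+0.0204)^(−44) = 0.411245; PV = 100,500 × 0.411245 = 41,330.0818

$41,330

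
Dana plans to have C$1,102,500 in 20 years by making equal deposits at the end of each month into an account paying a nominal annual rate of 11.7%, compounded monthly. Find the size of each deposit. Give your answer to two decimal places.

i = 0.117/12 = 0.00975 per month; n = 20·12 = 240.
PMT = 1.1025e+06 / ( [(1+0.00975)^240 − 1] / 0.00975 ) = 1.1025e+06 / 950.178568 = 1,160.3082

C$1,160.31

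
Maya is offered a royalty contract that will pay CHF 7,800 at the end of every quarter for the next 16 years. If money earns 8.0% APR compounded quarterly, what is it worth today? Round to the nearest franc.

With 4 periods per year: i = 0.02, n = 64.
PV = PMT · [1 − (1+i)^(−n)] / i = 7800 · 35.921415 = 280,187.0359

CHF 280,187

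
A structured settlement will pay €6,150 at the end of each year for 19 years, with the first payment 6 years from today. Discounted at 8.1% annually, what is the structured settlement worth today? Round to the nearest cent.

Value one period before first payment (t=5): 6150 × [1 − (1+0.081)^(−19)] / 0.081 = 6150 × 9.534899 = 58,639.6313
PV₀ = 58,639.6313 / (1+0.081)^5 = 58,639.6313 / 1.476143 = 39,724.8953

€39,724.90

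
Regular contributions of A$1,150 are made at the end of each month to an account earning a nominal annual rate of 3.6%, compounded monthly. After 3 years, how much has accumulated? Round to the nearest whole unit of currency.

A$43,649

Periodic rate i = 0.036/12 = 0.003; n = 3 × 12 = 36 periods.
Accumulation factor s(36|0.003) = 37.955881; FV = 1150 × 37.955881 = 43,649.2637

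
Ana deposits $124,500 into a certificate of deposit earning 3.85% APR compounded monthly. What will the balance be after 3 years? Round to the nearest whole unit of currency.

With 12 periods per year: i = 0.00320833, n = 36.
124,500 × (1+0.00320833)^36 = 124,500 × 1.122227 = 139,717.2629

$139,717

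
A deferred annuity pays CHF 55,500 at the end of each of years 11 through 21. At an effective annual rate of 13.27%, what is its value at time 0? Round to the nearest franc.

Value one period before first payment (t=10): 55500 × [1 − (1+0.1327)^(−11)] / 0.1327 = 55500 × 5.622133 = 312,028.3980
PV₀ = 312,028.3980 / (1+0.1327)^10 = 312,028.3980 / 3.476554 = 89,752.2028

CHF 89,752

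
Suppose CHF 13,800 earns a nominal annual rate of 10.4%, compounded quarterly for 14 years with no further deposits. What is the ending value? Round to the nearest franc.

Periodic rate i = 0.104/4 = 0.026; n = 14 × 4 = 56 periods.
FV = 13,800 × (1 + 0.026)^56 = 58,094.0013

CHF 58,094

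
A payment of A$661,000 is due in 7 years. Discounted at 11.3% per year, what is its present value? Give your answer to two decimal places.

PV = 661,000 / (1 + 0.113)^7 = 661,000 / 2.115759 = 312,417.4686

A$312,417.47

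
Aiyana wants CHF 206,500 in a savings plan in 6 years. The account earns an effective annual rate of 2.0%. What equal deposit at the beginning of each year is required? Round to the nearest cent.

PMT = 206500 / ( [(1+0.02)^6 − 1] / 0.02 × (1+i) ) = 206500 / 6.434283 = 32,093.7061

CHF 32,093.71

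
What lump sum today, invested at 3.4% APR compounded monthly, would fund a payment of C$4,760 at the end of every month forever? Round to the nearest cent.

C$1,680,000.00

Periodic rate i = 0.034/12 = 0.00283333.
PV = C/r = 4760/0.00283333 = 1,680,000.0000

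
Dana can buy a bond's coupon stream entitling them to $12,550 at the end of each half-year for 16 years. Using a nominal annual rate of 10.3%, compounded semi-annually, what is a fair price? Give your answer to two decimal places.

With 2 periods per year: i = 0.0515, n = 32.
PV = PMT · [1 − (1+i)^(−n)] / i = 12550 · 15.524373 = 194,830.8764

$194,830.88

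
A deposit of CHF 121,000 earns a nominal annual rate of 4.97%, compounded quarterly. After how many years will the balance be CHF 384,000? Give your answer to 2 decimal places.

Periodic rate i = 0.0497/4 = 0.012425.
n = ln(384000/121000) / ln(1+0.012425) = ln(3.17355) / 0.012348 = 93.5221 quarters
= 93.5221/4 years

23.38 years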